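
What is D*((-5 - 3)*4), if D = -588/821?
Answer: 18816/821 ≈ 22.918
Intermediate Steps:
D = -588/821 (D = -588*1/821 = -588/821 ≈ -0.71620)
D*((-5 - 3)*4) = -588*(-5 - 3)*4/821 = -(-4704)*4/821 = -588/821*(-32) = 18816/821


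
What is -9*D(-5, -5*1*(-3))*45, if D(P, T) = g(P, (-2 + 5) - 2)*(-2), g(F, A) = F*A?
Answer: -4050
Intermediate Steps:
g(F, A) = A*F
D(P, T) = -2*P (D(P, T) = (((-2 + 5) - 2)*P)*(-2) = ((3 - 2)*P)*(-2) = (1*P)*(-2) = P*(-2) = -2*P)
-9*D(-5, -5*1*(-3))*45 = -(-18)*(-5)*45 = -9*10*45 = -90*45 = -4050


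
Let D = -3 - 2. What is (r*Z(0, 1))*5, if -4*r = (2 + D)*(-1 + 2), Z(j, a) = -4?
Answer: -15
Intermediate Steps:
D = -5
r = ¾ (r = -(2 - 5)*(-1 + 2)/4 = -(-3)/4 = -¼*(-3) = ¾ ≈ 0.75000)
(r*Z(0, 1))*5 = ((¾)*(-4))*5 = -3*5 = -15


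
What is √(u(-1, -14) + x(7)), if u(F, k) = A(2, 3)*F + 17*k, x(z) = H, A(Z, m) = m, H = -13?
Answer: I*√254 ≈ 15.937*I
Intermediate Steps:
x(z) = -13
u(F, k) = 3*F + 17*k
√(u(-1, -14) + x(7)) = √((3*(-1) + 17*(-14)) - 13) = √((-3 - 238) - 13) = √(-241 - 13) = √(-254) = I*√254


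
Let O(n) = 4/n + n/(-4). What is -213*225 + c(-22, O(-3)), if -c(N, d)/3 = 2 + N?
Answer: -47865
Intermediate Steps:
O(n) = 4/n - n/4 (O(n) = 4/n + n*(-¼) = 4/n - n/4)
c(N, d) = -6 - 3*N (c(N, d) = -3*(2 + N) = -6 - 3*N)
-213*225 + c(-22, O(-3)) = -213*225 + (-6 - 3*(-22)) = -47925 + (-6 + 66) = -47925 + 60 = -47865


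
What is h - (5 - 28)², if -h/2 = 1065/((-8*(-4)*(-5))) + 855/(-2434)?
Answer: -10027787/19472 ≈ -514.99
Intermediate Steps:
h = 272901/19472 (h = -2*(1065/((-8*(-4)*(-5))) + 855/(-2434)) = -2*(1065/((32*(-5))) + 855*(-1/2434)) = -2*(1065/(-160) - 855/2434) = -2*(1065*(-1/160) - 855/2434) = -2*(-213/32 - 855/2434) = -2*(-272901/38944) = 272901/19472 ≈ 14.015)
h - (5 - 28)² = 272901/19472 - (5 - 28)² = 272901/19472 - 1*(-23)² = 272901/19472 - 1*529 = 272901/19472 - 529 = -10027787/19472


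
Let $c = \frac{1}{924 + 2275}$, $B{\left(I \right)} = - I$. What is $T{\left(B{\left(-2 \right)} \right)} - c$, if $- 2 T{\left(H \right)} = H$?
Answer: $- \frac{3200}{3199} \approx -1.0003$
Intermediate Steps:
$T{\left(H \right)} = - \frac{H}{2}$
$c = \frac{1}{3199} \approx 0.0003126$
$T{\left(B{\left(-2 \right)} \right)} - c = - \frac{\left(-1\right) \left(-2\right)}{2} - \frac{1}{3199} = \left(- \frac{1}{2}\right) 2 - \frac{1}{3199} = -1 - \frac{1}{3199} = - \frac{3200}{3199}$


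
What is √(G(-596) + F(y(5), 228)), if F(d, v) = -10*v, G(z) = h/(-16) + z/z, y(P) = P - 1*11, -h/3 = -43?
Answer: I*√36593/4 ≈ 47.823*I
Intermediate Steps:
h = 129 (h = -3*(-43) = 129)
y(P) = -11 + P (y(P) = P - 11 = -11 + P)
G(z) = -113/16 (G(z) = 129/(-16) + z/z = 129*(-1/16) + 1 = -129/16 + 1 = -113/16)
√(G(-596) + F(y(5), 228)) = √(-113/16 - 10*228) = √(-113/16 - 2280) = √(-36593/16) = I*√36593/4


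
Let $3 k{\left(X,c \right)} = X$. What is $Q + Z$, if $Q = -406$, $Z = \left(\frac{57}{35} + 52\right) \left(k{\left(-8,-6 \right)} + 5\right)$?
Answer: $- \frac{4213}{15} \approx -280.87$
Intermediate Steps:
$k{\left(X,c \right)} = \frac{X}{3}$
$Z = \frac{1877}{15}$ ($Z = \left(\frac{57}{35} + 52\right) \left(\frac{1}{3} \left(-8\right) + 5\right) = \left(57 \cdot \frac{1}{35} + 52\right) \left(- \frac{8}{3} + 5\right) = \left(\frac{57}{35} + 52\right) \frac{7}{3} = \frac{1877}{35} \cdot \frac{7}{3} = \frac{1877}{15} \approx 125.13$)
$Q + Z = -406 + \frac{1877}{15} = - \frac{4213}{15}$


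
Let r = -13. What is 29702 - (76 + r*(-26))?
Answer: 29288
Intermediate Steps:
29702 - (76 + r*(-26)) = 29702 - (76 - 13*(-26)) = 29702 - (76 + 338) = 29702 - 1*414 = 29702 - 414 = 29288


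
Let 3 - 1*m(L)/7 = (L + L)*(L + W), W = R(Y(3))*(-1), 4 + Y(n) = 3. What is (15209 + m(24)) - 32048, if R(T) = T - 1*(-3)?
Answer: -24210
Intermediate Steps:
Y(n) = -1 (Y(n) = -4 + 3 = -1)
R(T) = 3 + T (R(T) = T + 3 = 3 + T)
W = -2 (W = (3 - 1)*(-1) = 2*(-1) = -2)
m(L) = 21 - 14*L*(-2 + L) (m(L) = 21 - 7*(L + L)*(L - 2) = 21 - 7*2*L*(-2 + L) = 21 - 14*L*(-2 + L))
(15209 + m(24)) - 32048 = (15209 + (21 - 14*24**2 + 28*24)) - 32048 = (15209 + (21 - 14*576 + 672)) - 32048 = (15209 + (21 - 8064 + 672)) - 32048 = (15209 - 7371) - 32048 = 7838 - 32048 = -24210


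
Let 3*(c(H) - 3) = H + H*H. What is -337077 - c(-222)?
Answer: -353434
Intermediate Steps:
c(H) = 3 + H/3 + H²/3 (c(H) = 3 + (H + H*H)/3 = 3 + (H + H²)/3 = 3 + (H/3 + H²/3) = 3 + H/3 + H²/3)
-337077 - c(-222) = -337077 - (3 + (⅓)*(-222) + (⅓)*(-222)²) = -337077 - (3 - 74 + (⅓)*49284) = -337077 - (3 - 74 + 16428) = -337077 - 1*16357 = -337077 - 16357 = -353434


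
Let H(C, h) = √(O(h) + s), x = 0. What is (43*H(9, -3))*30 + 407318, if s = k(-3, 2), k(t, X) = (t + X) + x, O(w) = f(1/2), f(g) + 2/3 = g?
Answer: 407318 + 215*I*√42 ≈ 4.0732e+5 + 1393.4*I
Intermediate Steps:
f(g) = -⅔ + g
O(w) = -⅙ (O(w) = -⅔ + 1/2 = -⅔ + 1*(½) = -⅔ + ½ = -⅙)
k(t, X) = X + t (k(t, X) = (t + X) + 0 = (X + t) + 0 = X + t)
s = -1 (s = 2 - 3 = -1)
H(C, h) = I*√42/6 (H(C, h) = √(-⅙ - 1) = √(-7/6) = I*√42/6)
(43*H(9, -3))*30 + 407318 = (43*(I*√42/6))*30 + 407318 = (43*I*√42/6)*30 + 407318 = 215*I*√42 + 407318 = 407318 + 215*I*√42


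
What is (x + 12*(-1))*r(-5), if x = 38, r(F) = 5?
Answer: 130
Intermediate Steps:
(x + 12*(-1))*r(-5) = (38 + 12*(-1))*5 = (38 - 12)*5 = 26*5 = 130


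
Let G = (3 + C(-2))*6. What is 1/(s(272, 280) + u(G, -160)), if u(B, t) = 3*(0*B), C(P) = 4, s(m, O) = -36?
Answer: -1/36 ≈ -0.027778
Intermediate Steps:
G = 42 (G = (3 + 4)*6 = 7*6 = 42)
u(B, t) = 0 (u(B, t) = 3*0 = 0)
1/(s(272, 280) + u(G, -160)) = 1/(-36 + 0) = 1/(-36) = -1/36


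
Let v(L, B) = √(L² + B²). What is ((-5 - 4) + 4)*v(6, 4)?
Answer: -10*√13 ≈ -36.056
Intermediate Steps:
v(L, B) = √(B² + L²)
((-5 - 4) + 4)*v(6, 4) = ((-5 - 4) + 4)*√(4² + 6²) = (-9 + 4)*√(16 + 36) = -10*√13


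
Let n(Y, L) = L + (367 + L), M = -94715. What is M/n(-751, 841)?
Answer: -94715/2049 ≈ -46.225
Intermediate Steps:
n(Y, L) = 367 + 2*L
M/n(-751, 841) = -94715/(367 + 2*841) = -94715/(367 + 1682) = -94715/2049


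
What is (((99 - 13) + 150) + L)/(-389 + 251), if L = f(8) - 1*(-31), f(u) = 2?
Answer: -269/138 ≈ -1.9493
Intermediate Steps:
L = 33 (L = 2 - 1*(-31) = 2 + 31 = 33)
(((99 - 13) + 150) + L)/(-389 + 251) = (((99 - 13) + 150) + 33)/(-389 + 251) = ((86 + 150) + 33)/(-138) = (236 + 33)*(-1/138) = 269*(-1/138) = -269/138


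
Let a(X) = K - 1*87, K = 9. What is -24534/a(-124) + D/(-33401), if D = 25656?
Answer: 136243161/434213 ≈ 313.77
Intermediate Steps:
a(X) = -78 (a(X) = 9 - 1*87 = 9 - 87 = -78)
-24534/a(-124) + D/(-33401) = -24534/(-78) + 25656/(-33401) = -24534*(-1/78) + 25656*(-1/33401) = 4089/13 - 25656/33401 = 136243161/434213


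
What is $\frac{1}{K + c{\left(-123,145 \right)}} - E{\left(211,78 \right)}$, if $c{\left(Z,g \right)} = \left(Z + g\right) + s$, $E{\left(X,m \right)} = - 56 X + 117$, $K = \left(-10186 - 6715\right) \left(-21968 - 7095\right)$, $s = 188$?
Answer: $\frac{5746478290128}{491193973} \approx 11699.0$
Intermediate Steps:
$K = 491193763$ ($K = \left(-16901\right) \left(-29063\right) = 491193763$)
$E{\left(X,m \right)} = 117 - 56 X$
$c{\left(Z,g \right)} = 188 + Z + g$ ($c{\left(Z,g \right)} = \left(Z + g\right) + 188 = 188 + Z + g$)
$\frac{1}{K + c{\left(-123,145 \right)}} - E{\left(211,78 \right)} = \frac{1}{491193763 + \left(188 - 123 + 145\right)} - \left(117 - 11816\right) = \frac{1}{491193763 + 210} - \left(117 - 11816\right) = \frac{1}{491193973} - -11699 = \frac{1}{491193973} + 11699 = \frac{5746478290128}{491193973}$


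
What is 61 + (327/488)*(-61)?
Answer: 161/8 ≈ 20.125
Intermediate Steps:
61 + (327/488)*(-61) = 61 - 327/8 = 161/8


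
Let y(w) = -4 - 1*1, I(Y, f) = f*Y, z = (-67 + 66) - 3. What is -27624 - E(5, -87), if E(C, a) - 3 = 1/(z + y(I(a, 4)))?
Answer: -248642/9 ≈ -27627.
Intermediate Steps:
z = -4 (z = -1 - 3 = -4)
I(Y, f) = Y*f
y(w) = -5 (y(w) = -4 - 1 = -5)
E(C, a) = 26/9 (E(C, a) = 3 + 1/(-4 - 5) = 3 + 1/(-9) = 3 - ⅑ = 26/9)
-27624 - E(5, -87) = -27624 - 1*26/9 = -27624 - 26/9 = -248642/9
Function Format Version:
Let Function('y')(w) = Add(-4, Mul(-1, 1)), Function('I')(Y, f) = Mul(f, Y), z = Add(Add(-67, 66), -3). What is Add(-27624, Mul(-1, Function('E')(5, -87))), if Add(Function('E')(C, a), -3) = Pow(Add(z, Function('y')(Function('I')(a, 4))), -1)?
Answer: Rational(-248642, 9) ≈ -27627.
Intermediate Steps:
z = -4 (z = Add(-1, -3) = -4)
Function('I')(Y, f) = Mul(Y, f)
Function('y')(w) = -5 (Function('y')(w) = Add(-4, -1) = -5)
Function('E')(C, a) = Rational(26, 9) (Function('E')(C, a) = Add(3, Pow(Add(-4, -5), -1)) = Add(3, Pow(-9, -1)) = Add(3, Rational(-1, 9)) = Rational(26, 9))
Add(-27624, Mul(-1, Function('E')(5, -87))) = Add(-27624, Mul(-1, Rational(26, 9))) = Add(-27624, Rational(-26, 9)) = Rational(-248642, 9)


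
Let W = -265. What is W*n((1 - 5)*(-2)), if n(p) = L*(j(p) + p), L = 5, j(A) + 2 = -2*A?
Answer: 13250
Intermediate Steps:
j(A) = -2 - 2*A
n(p) = -10 - 5*p (n(p) = 5*((-2 - 2*p) + p) = 5*(-2 - p) = -10 - 5*p)
W*n((1 - 5)*(-2)) = -265*(-10 - 5*(1 - 5)*(-2)) = -265*(-10 - (-20)*(-2)) = -265*(-10 - 5*8) = -265*(-10 - 40) = -265*(-50) = 13250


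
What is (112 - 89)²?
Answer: 529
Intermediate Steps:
(112 - 89)² = 23² = 529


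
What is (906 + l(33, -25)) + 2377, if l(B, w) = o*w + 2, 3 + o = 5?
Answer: 3235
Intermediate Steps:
o = 2 (o = -3 + 5 = 2)
l(B, w) = 2 + 2*w (l(B, w) = 2*w + 2 = 2 + 2*w)
(906 + l(33, -25)) + 2377 = (906 + (2 + 2*(-25))) + 2377 = (906 + (2 - 50)) + 2377 = (906 - 48) + 2377 = 858 + 2377 = 3235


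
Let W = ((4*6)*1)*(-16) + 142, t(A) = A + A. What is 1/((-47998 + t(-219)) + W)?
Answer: -1/48678 ≈ -2.0543e-5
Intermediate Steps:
t(A) = 2*A
W = -242 (W = (24*1)*(-16) + 142 = 24*(-16) + 142 = -384 + 142 = -242)
1/((-47998 + t(-219)) + W) = 1/((-47998 + 2*(-219)) - 242) = 1/((-47998 - 438) - 242) = 1/(-48436 - 242) = 1/(-48678) = -1/48678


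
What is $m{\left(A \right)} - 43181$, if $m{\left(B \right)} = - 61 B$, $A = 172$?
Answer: $-53673$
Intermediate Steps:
$m{\left(A \right)} - 43181 = \left(-61\right) 172 - 43181 = -10492 - 43181 = -53673$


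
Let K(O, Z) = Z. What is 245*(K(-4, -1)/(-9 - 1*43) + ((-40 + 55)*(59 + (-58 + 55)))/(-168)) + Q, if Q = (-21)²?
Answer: -40523/52 ≈ -779.29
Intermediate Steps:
Q = 441
245*(K(-4, -1)/(-9 - 1*43) + ((-40 + 55)*(59 + (-58 + 55)))/(-168)) + Q = 245*(-1/(-9 - 1*43) + ((-40 + 55)*(59 + (-58 + 55)))/(-168)) + 441 = 245*(-1/(-9 - 43) + (15*(59 - 3))*(-1/168)) + 441 = 245*(-1/(-52) + (15*56)*(-1/168)) + 441 = 245*(-1*(-1/52) + 840*(-1/168)) + 441 = 245*(1/52 - 5) + 441 = 245*(-259/52) + 441 = -63455/52 + 441 = -40523/52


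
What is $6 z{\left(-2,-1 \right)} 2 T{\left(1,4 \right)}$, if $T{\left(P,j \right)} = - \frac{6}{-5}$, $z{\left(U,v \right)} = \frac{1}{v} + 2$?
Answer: $\frac{72}{5} \approx 14.4$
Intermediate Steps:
$z{\left(U,v \right)} = 2 + \frac{1}{v}$
$T{\left(P,j \right)} = \frac{6}{5}$ ($T{\left(P,j \right)} = \left(-6\right) \left(- \frac{1}{5}\right) = \frac{6}{5}$)
$6 z{\left(-2,-1 \right)} 2 T{\left(1,4 \right)} = 6 \left(2 + \frac{1}{-1}\right) 2 \cdot \frac{6}{5} = 6 \left(2 - 1\right) 2 \cdot \frac{6}{5} = 6 \cdot 1 \cdot 2 \cdot \frac{6}{5} = 6 \cdot 2 \cdot \frac{6}{5} = 12 \cdot \frac{6}{5} = \frac{72}{5}$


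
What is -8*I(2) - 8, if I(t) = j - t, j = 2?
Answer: -8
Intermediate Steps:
I(t) = 2 - t
-8*I(2) - 8 = -8*(2 - 1*2) - 8 = -8*(2 - 2) - 8 = -8*0 - 8 = 0 - 8 = -8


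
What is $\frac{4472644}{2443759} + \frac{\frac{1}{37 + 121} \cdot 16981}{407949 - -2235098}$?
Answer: $\frac{1867824009861923}{1020517243200334} \approx 1.8303$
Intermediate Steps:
$\frac{4472644}{2443759} + \frac{\frac{1}{37 + 121} \cdot 16981}{407949 - -2235098} = 4472644 \cdot \frac{1}{2443759} + \frac{\frac{1}{158} \cdot 16981}{407949 + 2235098} = \frac{4472644}{2443759} + \frac{\frac{1}{158} \cdot 16981}{2643047} = \frac{4472644}{2443759} + \frac{16981}{158} \cdot \frac{1}{2643047} = \frac{4472644}{2443759} + \frac{16981}{417601426} = \frac{1867824009861923}{1020517243200334}$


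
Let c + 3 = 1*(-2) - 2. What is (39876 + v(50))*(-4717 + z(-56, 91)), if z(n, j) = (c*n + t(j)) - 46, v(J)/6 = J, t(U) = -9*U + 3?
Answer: -208392912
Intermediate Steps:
c = -7 (c = -3 + (1*(-2) - 2) = -3 + (-2 - 2) = -3 - 4 = -7)
t(U) = 3 - 9*U
v(J) = 6*J
z(n, j) = -43 - 9*j - 7*n (z(n, j) = (-7*n + (3 - 9*j)) - 46 = (3 - 9*j - 7*n) - 46 = -43 - 9*j - 7*n)
(39876 + v(50))*(-4717 + z(-56, 91)) = (39876 + 6*50)*(-4717 + (-43 - 9*91 - 7*(-56))) = (39876 + 300)*(-4717 + (-43 - 819 + 392)) = 40176*(-4717 - 470) = 40176*(-5187) = -208392912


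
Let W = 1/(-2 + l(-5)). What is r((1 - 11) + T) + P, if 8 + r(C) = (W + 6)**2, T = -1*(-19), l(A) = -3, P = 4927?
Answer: 123816/25 ≈ 4952.6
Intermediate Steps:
T = 19
W = -1/5 (W = 1/(-2 - 3) = 1/(-5) = -1/5 ≈ -0.20000)
r(C) = 641/25 (r(C) = -8 + (-1/5 + 6)**2 = -8 + (29/5)**2 = -8 + 841/25 = 641/25)
r((1 - 11) + T) + P = 641/25 + 4927 = 123816/25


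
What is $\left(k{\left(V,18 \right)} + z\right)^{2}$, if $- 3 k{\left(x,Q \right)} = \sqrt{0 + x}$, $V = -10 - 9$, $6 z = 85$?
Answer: $\frac{2383}{12} - \frac{85 i \sqrt{19}}{9} \approx 198.58 - 41.167 i$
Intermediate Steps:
$z = \frac{85}{6}$ ($z = \frac{1}{6} \cdot 85 = \frac{85}{6} \approx 14.167$)
$V = -19$ ($V = -10 - 9 = -19$)
$k{\left(x,Q \right)} = - \frac{\sqrt{x}}{3}$ ($k{\left(x,Q \right)} = - \frac{\sqrt{0 + x}}{3} = - \frac{\sqrt{x}}{3}$)
$\left(k{\left(V,18 \right)} + z\right)^{2} = \left(- \frac{\sqrt{-19}}{3} + \frac{85}{6}\right)^{2} = \left(- \frac{i \sqrt{19}}{3} + \frac{85}{6}\right)^{2} = \left(\frac{85}{6} - \frac{i \sqrt{19}}{3}\right)^{2}$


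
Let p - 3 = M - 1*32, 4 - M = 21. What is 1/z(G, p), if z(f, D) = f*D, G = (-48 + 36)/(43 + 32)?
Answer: 25/184 ≈ 0.13587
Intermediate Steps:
M = -17 (M = 4 - 1*21 = 4 - 21 = -17)
p = -46 (p = 3 + (-17 - 1*32) = 3 + (-17 - 32) = 3 - 49 = -46)
G = -4/25 (G = -12/75 = -12*1/75 = -4/25 ≈ -0.16000)
z(f, D) = D*f
1/z(G, p) = 1/(-46*(-4/25)) = 1/(184/25) = 25/184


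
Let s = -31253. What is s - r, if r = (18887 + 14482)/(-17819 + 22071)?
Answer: -132921125/4252 ≈ -31261.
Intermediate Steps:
r = 33369/4252 ≈ 7.8478
s - r = -31253 - 1*33369/4252 = -31253 - 33369/4252 = -132921125/4252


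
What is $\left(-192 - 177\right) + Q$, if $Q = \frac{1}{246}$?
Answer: $- \frac{90773}{246} \approx -369.0$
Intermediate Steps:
$Q = \frac{1}{246} \approx 0.004065$
$\left(-192 - 177\right) + Q = \left(-192 - 177\right) + \frac{1}{246} = -369 + \frac{1}{246} = - \frac{90773}{246}$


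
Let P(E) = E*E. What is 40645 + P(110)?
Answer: 52745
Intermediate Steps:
P(E) = E**2
40645 + P(110) = 40645 + 110**2 = 40645 + 12100 = 52745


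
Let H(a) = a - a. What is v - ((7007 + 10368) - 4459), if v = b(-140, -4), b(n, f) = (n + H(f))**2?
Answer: 6684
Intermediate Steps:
H(a) = 0
b(n, f) = n**2 (b(n, f) = (n + 0)**2 = n**2)
v = 19600 (v = (-140)**2 = 19600)
v - ((7007 + 10368) - 4459) = 19600 - ((7007 + 10368) - 4459) = 19600 - (17375 - 4459) = 19600 - 1*12916 = 19600 - 12916 = 6684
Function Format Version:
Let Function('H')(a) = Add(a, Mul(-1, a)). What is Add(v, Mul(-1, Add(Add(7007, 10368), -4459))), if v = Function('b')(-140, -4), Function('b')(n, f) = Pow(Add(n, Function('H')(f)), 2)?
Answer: 6684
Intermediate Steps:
Function('H')(a) = 0
Function('b')(n, f) = Pow(n, 2) (Function('b')(n, f) = Pow(Add(n, 0), 2) = Pow(n, 2))
v = 19600 (v = Pow(-140, 2) = 19600)
Add(v, Mul(-1, Add(Add(7007, 10368), -4459))) = Add(19600, Mul(-1, Add(Add(7007, 10368), -4459))) = Add(19600, Mul(-1, Add(17375, -4459))) = Add(19600, Mul(-1, 12916)) = Add(19600, -12916) = 6684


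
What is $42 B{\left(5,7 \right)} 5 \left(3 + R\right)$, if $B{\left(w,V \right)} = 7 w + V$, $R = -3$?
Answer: $0$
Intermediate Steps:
$B{\left(w,V \right)} = V + 7 w$
$42 B{\left(5,7 \right)} 5 \left(3 + R\right) = 42 \left(7 + 7 \cdot 5\right) 5 \left(3 - 3\right) = 42 \left(7 + 35\right) 5 \cdot 0 = 42 \cdot 42 \cdot 0 = 1764 \cdot 0 = 0$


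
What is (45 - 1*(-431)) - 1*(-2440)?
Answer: 2916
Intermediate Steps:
(45 - 1*(-431)) - 1*(-2440) = (45 + 431) + 2440 = 476 + 2440 = 2916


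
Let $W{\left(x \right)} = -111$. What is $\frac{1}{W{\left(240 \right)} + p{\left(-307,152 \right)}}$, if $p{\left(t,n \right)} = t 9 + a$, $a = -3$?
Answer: $- \frac{1}{2877} \approx -0.00034758$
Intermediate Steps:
$p{\left(t,n \right)} = -3 + 9 t$ ($p{\left(t,n \right)} = t 9 - 3 = 9 t - 3 = -3 + 9 t$)
$\frac{1}{W{\left(240 \right)} + p{\left(-307,152 \right)}} = \frac{1}{-111 + \left(-3 + 9 \left(-307\right)\right)} = \frac{1}{-111 - 2766} = \frac{1}{-2877} = - \frac{1}{2877}$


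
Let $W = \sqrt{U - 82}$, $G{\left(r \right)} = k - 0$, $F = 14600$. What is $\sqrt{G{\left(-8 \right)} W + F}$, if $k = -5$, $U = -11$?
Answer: $\sqrt{14600 - 5 i \sqrt{93}} \approx 120.83 - 0.1995 i$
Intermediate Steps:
$G{\left(r \right)} = -5$ ($G{\left(r \right)} = -5 - 0 = -5 + 0 = -5$)
$W = i \sqrt{93}$ ($W = \sqrt{-11 - 82} = \sqrt{-93} = i \sqrt{93} \approx 9.6436 i$)
$\sqrt{G{\left(-8 \right)} W + F} = \sqrt{- 5 i \sqrt{93} + 14600} = \sqrt{14600 - 5 i \sqrt{93}}$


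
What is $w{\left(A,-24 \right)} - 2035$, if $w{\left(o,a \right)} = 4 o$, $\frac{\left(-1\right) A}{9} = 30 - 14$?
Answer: $-2611$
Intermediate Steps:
$A = -144$ ($A = - 9 \left(30 - 14\right) = \left(-9\right) 16 = -144$)
$w{\left(A,-24 \right)} - 2035 = 4 \left(-144\right) - 2035 = -576 - 2035 = -2611$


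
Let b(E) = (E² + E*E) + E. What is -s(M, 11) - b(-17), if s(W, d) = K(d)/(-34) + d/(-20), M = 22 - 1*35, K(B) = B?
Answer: -190443/340 ≈ -560.13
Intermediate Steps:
M = -13 (M = 22 - 35 = -13)
s(W, d) = -27*d/340 (s(W, d) = d/(-34) + d/(-20) = d*(-1/34) + d*(-1/20) = -d/34 - d/20 = -27*d/340)
b(E) = E + 2*E² (b(E) = (E² + E²) + E = 2*E² + E = E + 2*E²)
-s(M, 11) - b(-17) = -(-27)*11/340 - (-17)*(1 + 2*(-17)) = -1*(-297/340) - (-17)*(1 - 34) = 297/340 - (-17)*(-33) = 297/340 - 1*561 = 297/340 - 561 = -190443/340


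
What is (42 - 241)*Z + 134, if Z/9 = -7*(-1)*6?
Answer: -75088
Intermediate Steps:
Z = 378 (Z = 9*(-7*(-1)*6) = 9*(7*6) = 9*42 = 378)
(42 - 241)*Z + 134 = (42 - 241)*378 + 134 = -199*378 + 134 = -75222 + 134 = -75088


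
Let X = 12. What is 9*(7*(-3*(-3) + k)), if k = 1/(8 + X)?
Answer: 11403/20 ≈ 570.15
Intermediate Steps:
k = 1/20 (k = 1/(8 + 12) = 1/20 ≈ 0.050000)
9*(7*(-3*(-3) + k)) = 9*(7*(-3*(-3) + 1/20)) = 9*(7*(9 + 1/20)) = 9*(7*(181/20)) = 9*(1267/20) = 11403/20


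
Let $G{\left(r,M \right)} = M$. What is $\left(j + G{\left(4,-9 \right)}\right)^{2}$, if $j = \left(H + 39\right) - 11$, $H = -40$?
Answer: $441$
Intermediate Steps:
$j = -12$ ($j = \left(-40 + 39\right) - 11 = -1 - 11 = -12$)
$\left(j + G{\left(4,-9 \right)}\right)^{2} = \left(-12 - 9\right)^{2} = \left(-21\right)^{2} = 441$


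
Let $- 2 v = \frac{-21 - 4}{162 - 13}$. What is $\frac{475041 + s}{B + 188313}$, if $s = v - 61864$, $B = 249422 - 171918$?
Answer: $\frac{123126771}{79213466} \approx 1.5544$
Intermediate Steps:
$v = \frac{25}{298}$ ($v = - \frac{\left(-21 - 4\right) \frac{1}{162 - 13}}{2} = - \frac{\left(-25\right) \frac{1}{149}}{2} = \left(- \frac{1}{2}\right) \left(- \frac{25}{149}\right) = \frac{25}{298} \approx 0.083893$)
$B = 77504$
$s = - \frac{18435447}{298}$ ($s = \frac{25}{298} - 61864 = - \frac{18435447}{298} \approx -61864.0$)
$\frac{475041 + s}{B + 188313} = \frac{475041 - \frac{18435447}{298}}{77504 + 188313} = \frac{123126771}{298 \cdot 265817} = \frac{123126771}{298} \cdot \frac{1}{265817} = \frac{123126771}{79213466}$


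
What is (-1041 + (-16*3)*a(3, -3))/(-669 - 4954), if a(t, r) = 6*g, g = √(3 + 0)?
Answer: 1041/5623 + 288*√3/5623 ≈ 0.27385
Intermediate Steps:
g = √3 ≈ 1.7320
a(t, r) = 6*√3
(-1041 + (-16*3)*a(3, -3))/(-669 - 4954) = (-1041 + (-16*3)*(6*√3))/(-669 - 4954) = (-1041 - 288*√3)/(-5623) = (-1041 - 288*√3)*(-1/5623) = 1041/5623 + 288*√3/5623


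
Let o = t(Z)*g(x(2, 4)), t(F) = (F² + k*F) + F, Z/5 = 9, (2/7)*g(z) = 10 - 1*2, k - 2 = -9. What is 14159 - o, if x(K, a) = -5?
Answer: -34981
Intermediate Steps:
k = -7 (k = 2 - 9 = -7)
g(z) = 28 (g(z) = 7*(10 - 1*2)/2 = 7*(10 - 2)/2 = (7/2)*8 = 28)
Z = 45 (Z = 5*9 = 45)
t(F) = F² - 6*F (t(F) = (F² - 7*F) + F = F² - 6*F)
o = 49140 (o = (45*(-6 + 45))*28 = (45*39)*28 = 1755*28 = 49140)
14159 - o = 14159 - 1*49140 = 14159 - 49140 = -34981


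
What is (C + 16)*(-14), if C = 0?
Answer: -224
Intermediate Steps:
(C + 16)*(-14) = (0 + 16)*(-14) = 16*(-14) = -224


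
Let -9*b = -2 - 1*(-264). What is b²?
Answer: 68644/81 ≈ 847.46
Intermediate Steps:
b = -262/9 (b = -(-2 - 1*(-264))/9 = -(-2 + 264)/9 = -⅑*262 = -262/9 ≈ -29.111)
b² = (-262/9)² = 68644/81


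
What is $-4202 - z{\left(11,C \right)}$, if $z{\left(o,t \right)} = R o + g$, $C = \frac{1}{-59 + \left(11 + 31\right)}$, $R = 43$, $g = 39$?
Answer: $-4714$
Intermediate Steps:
$C = - \frac{1}{17}$ ($C = \frac{1}{-59 + 42} = \frac{1}{-17} = - \frac{1}{17} \approx -0.058824$)
$z{\left(o,t \right)} = 39 + 43 o$ ($z{\left(o,t \right)} = 43 o + 39 = 39 + 43 o$)
$-4202 - z{\left(11,C \right)} = -4202 - \left(39 + 43 \cdot 11\right) = -4202 - \left(39 + 473\right) = -4202 - 512 = -4714$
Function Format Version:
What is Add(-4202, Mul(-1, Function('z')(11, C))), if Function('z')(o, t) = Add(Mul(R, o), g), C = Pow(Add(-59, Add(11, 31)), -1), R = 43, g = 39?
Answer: -4714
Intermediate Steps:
C = Rational(-1, 17) (C = Pow(Add(-59, 42), -1) = Pow(-17, -1) = Rational(-1, 17) ≈ -0.058824)
Function('z')(o, t) = Add(39, Mul(43, o)) (Function('z')(o, t) = Add(Mul(43, o), 39) = Add(39, Mul(43, o)))
Add(-4202, Mul(-1, Function('z')(11, C))) = Add(-4202, Mul(-1, Add(39, Mul(43, 11)))) = Add(-4202, Mul(-1, Add(39, 473))) = Add(-4202, Mul(-1, 512)) = Add(-4202, -512) = -4714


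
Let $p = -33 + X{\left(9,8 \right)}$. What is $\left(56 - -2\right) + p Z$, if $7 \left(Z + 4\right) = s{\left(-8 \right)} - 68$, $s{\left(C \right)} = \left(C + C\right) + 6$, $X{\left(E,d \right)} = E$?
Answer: $\frac{2950}{7} \approx 421.43$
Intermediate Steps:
$s{\left(C \right)} = 6 + 2 C$ ($s{\left(C \right)} = 2 C + 6 = 6 + 2 C$)
$Z = - \frac{106}{7}$ ($Z = -4 + \frac{\left(6 + 2 \left(-8\right)\right) - 68}{7} = -4 + \frac{\left(6 - 16\right) - 68}{7} = -4 + \frac{-10 - 68}{7} = -4 + \frac{1}{7} \left(-78\right) = -4 - \frac{78}{7} = - \frac{106}{7} \approx -15.143$)
$p = -24$ ($p = -33 + 9 = -24$)
$\left(56 - -2\right) + p Z = \left(56 - -2\right) - - \frac{2544}{7} = \left(56 + 2\right) + \frac{2544}{7} = 58 + \frac{2544}{7} = \frac{2950}{7}$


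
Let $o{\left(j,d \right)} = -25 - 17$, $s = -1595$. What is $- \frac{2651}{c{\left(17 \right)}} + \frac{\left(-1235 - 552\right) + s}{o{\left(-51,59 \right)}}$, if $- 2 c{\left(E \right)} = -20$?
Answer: $- \frac{38761}{210} \approx -184.58$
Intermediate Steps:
$c{\left(E \right)} = 10$ ($c{\left(E \right)} = \left(- \frac{1}{2}\right) \left(-20\right) = 10$)
$o{\left(j,d \right)} = -42$ ($o{\left(j,d \right)} = -25 - 17 = -42$)
$- \frac{2651}{c{\left(17 \right)}} + \frac{\left(-1235 - 552\right) + s}{o{\left(-51,59 \right)}} = - \frac{2651}{10} + \frac{\left(-1235 - 552\right) - 1595}{-42} = \left(-2651\right) \frac{1}{10} + \left(-1787 - 1595\right) \left(- \frac{1}{42}\right) = - \frac{2651}{10} - - \frac{1691}{21} = - \frac{2651}{10} + \frac{1691}{21} = - \frac{38761}{210}$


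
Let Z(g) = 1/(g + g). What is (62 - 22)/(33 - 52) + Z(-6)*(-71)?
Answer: 869/228 ≈ 3.8114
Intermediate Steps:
Z(g) = 1/(2*g)
(62 - 22)/(33 - 52) + Z(-6)*(-71) = (62 - 22)/(33 - 52) + ((½)/(-6))*(-71) = 40/(-19) + ((½)*(-⅙))*(-71) = 40*(-1/19) - 1/12*(-71) = -40/19 + 71/12 = 869/228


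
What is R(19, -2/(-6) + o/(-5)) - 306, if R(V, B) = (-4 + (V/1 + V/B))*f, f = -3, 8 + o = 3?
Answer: -1575/4 ≈ -393.75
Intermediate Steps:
o = -5 (o = -8 + 3 = -5)
R(V, B) = 12 - 3*V - 3*V/B (R(V, B) = (-4 + (V/1 + V/B))*(-3) = (-4 + (V*1 + V/B))*(-3) = (-4 + (V + V/B))*(-3) = (-4 + V + V/B)*(-3) = 12 - 3*V - 3*V/B)
R(19, -2/(-6) + o/(-5)) - 306 = (12 - 3*19 - 3*19/(-2/(-6) - 5/(-5))) - 306 = (12 - 57 - 3*19/(-2*(-⅙) - 5*(-⅕))) - 306 = (12 - 57 - 3*19/(⅓ + 1)) - 306 = (12 - 57 - 3*19/4/3) - 306 = (12 - 57 - 3*19*¾) - 306 = (12 - 57 - 171/4) - 306 = -351/4 - 306 = -1575/4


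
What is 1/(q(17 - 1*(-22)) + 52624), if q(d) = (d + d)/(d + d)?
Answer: 1/52625 ≈ 1.9002e-5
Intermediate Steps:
q(d) = 1 (q(d) = (2*d)/((2*d)) = (2*d)*(1/(2*d)) = 1)
1/(q(17 - 1*(-22)) + 52624) = 1/(1 + 52624) = 1/52625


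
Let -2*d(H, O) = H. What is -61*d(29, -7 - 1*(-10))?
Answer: 1769/2 ≈ 884.50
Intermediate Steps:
d(H, O) = -H/2
-61*d(29, -7 - 1*(-10)) = -(-61)*29/2 = -61*(-29/2) = 1769/2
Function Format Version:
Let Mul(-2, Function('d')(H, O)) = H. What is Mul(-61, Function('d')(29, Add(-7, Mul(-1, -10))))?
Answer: Rational(1769, 2) ≈ 884.50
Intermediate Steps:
Function('d')(H, O) = Mul(Rational(-1, 2), H)
Mul(-61, Function('d')(29, Add(-7, Mul(-1, -10)))) = Mul(-61, Mul(Rational(-1, 2), 29)) = Mul(-61, Rational(-29, 2)) = Rational(1769, 2)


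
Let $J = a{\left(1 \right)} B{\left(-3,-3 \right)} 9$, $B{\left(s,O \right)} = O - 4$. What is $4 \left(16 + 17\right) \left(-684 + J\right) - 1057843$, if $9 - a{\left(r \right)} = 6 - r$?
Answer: $-1181395$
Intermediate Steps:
$B{\left(s,O \right)} = -4 + O$ ($B{\left(s,O \right)} = O - 4 = -4 + O$)
$a{\left(r \right)} = 3 + r$ ($a{\left(r \right)} = 9 - \left(6 - r\right) = 9 + \left(-6 + r\right) = 3 + r$)
$J = -252$ ($J = \left(3 + 1\right) \left(-4 - 3\right) 9 = 4 \left(-7\right) 9 = \left(-28\right) 9 = -252$)
$4 \left(16 + 17\right) \left(-684 + J\right) - 1057843 = 4 \left(16 + 17\right) \left(-684 - 252\right) - 1057843 = 4 \cdot 33 \left(-936\right) - 1057843 = 132 \left(-936\right) - 1057843 = -123552 - 1057843 = -1181395$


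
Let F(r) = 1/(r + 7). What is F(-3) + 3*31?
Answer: 373/4 ≈ 93.250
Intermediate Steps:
F(r) = 1/(7 + r)
F(-3) + 3*31 = 1/(7 - 3) + 3*31 = 1/4 + 93 = ¼ + 93 = 373/4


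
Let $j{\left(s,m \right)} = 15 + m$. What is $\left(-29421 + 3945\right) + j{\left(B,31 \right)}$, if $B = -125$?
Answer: $-25430$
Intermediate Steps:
$\left(-29421 + 3945\right) + j{\left(B,31 \right)} = \left(-29421 + 3945\right) + \left(15 + 31\right) = -25476 + 46 = -25430$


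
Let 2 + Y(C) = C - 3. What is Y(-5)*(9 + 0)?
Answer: -90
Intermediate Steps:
Y(C) = -5 + C (Y(C) = -2 + (C - 3) = -2 + (-3 + C) = -5 + C)
Y(-5)*(9 + 0) = (-5 - 5)*(9 + 0) = -10*9 = -90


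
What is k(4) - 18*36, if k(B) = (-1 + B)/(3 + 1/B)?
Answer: -8412/13 ≈ -647.08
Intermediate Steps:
k(B) = (-1 + B)/(3 + 1/B)
k(4) - 18*36 = 4*(-1 + 4)/(1 + 3*4) - 18*36 = 4*3/(1 + 12) - 648 = 4*3/13 - 648 = 4*(1/13)*3 - 648 = 12/13 - 648 = -8412/13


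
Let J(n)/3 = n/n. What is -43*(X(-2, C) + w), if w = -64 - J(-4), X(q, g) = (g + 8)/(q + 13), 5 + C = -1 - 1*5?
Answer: 31820/11 ≈ 2892.7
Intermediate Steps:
J(n) = 3 (J(n) = 3*(n/n) = 3*1 = 3)
C = -11 (C = -5 + (-1 - 1*5) = -5 + (-1 - 5) = -5 - 6 = -11)
X(q, g) = (8 + g)/(13 + q)
w = -67 (w = -64 - 1*3 = -64 - 3 = -67)
-43*(X(-2, C) + w) = -43*((8 - 11)/(13 - 2) - 67) = -43*(-3/11 - 67) = -43*(-740/11) = 31820/11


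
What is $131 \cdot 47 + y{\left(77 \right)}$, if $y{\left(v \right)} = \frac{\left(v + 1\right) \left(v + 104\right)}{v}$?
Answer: $\frac{488207}{77} \approx 6340.4$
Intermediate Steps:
$y{\left(v \right)} = \frac{\left(1 + v\right) \left(104 + v\right)}{v}$
$131 \cdot 47 + y{\left(77 \right)} = 131 \cdot 47 + \left(105 + 77 + \frac{104}{77}\right) = 6157 + \left(105 + 77 + 104 \cdot \frac{1}{77}\right) = 6157 + \left(105 + 77 + \frac{104}{77}\right) = 6157 + \frac{14118}{77} = \frac{488207}{77}$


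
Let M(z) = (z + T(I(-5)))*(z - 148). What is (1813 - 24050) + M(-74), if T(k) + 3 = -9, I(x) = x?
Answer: -3145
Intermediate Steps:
T(k) = -12 (T(k) = -3 - 9 = -12)
M(z) = (-148 + z)*(-12 + z) (M(z) = (z - 12)*(z - 148) = (-12 + z)*(-148 + z) = (-148 + z)*(-12 + z))
(1813 - 24050) + M(-74) = (1813 - 24050) + (1776 + (-74)**2 - 160*(-74)) = -22237 + (1776 + 5476 + 11840) = -22237 + 19092 = -3145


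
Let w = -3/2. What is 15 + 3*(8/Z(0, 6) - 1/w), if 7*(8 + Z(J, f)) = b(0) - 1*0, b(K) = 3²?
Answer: 631/47 ≈ 13.426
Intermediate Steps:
w = -3/2 (w = -3*½ = -3/2 ≈ -1.5000)
b(K) = 9
Z(J, f) = -47/7 (Z(J, f) = -8 + (9 - 1*0)/7 = -8 + (9 + 0)/7 = -8 + (⅐)*9 = -8 + 9/7 = -47/7)
15 + 3*(8/Z(0, 6) - 1/w) = 15 + 3*(8/(-47/7) - 1/(-3/2)) = 15 + 3*(8*(-7/47) - 1*(-⅔)) = 15 + 3*(-56/47 + ⅔) = 15 + 3*(-74/141) = 15 - 74/47 = 631/47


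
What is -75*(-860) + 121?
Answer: 64621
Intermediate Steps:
-75*(-860) + 121 = 64500 + 121 = 64621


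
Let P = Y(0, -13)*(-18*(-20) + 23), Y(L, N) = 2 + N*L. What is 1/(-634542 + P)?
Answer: -1/633776 ≈ -1.5778e-6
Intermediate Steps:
Y(L, N) = 2 + L*N
P = 766 (P = (2 + 0*(-13))*(-18*(-20) + 23) = (2 + 0)*(360 + 23) = 2*383 = 766)
1/(-634542 + P) = 1/(-634542 + 766) = 1/(-633776) = -1/633776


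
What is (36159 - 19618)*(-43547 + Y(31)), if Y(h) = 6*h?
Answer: -717234301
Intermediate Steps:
(36159 - 19618)*(-43547 + Y(31)) = (36159 - 19618)*(-43547 + 6*31) = 16541*(-43547 + 186) = 16541*(-43361) = -717234301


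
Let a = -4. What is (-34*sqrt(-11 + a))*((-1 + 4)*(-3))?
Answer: 306*I*sqrt(15) ≈ 1185.1*I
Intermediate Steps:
(-34*sqrt(-11 + a))*((-1 + 4)*(-3)) = (-34*sqrt(-11 - 4))*((-1 + 4)*(-3)) = (-34*I*sqrt(15))*(3*(-3)) = -34*I*sqrt(15)*(-9) = 306*I*sqrt(15)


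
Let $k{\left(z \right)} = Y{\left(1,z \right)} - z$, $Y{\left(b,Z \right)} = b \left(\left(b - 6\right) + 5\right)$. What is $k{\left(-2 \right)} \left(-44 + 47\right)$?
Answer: $6$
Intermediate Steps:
$Y{\left(b,Z \right)} = b \left(-1 + b\right)$ ($Y{\left(b,Z \right)} = b \left(\left(b - 6\right) + 5\right) = b \left(\left(-6 + b\right) + 5\right) = b \left(-1 + b\right)$)
$k{\left(z \right)} = - z$ ($k{\left(z \right)} = 1 \left(-1 + 1\right) - z = 1 \cdot 0 - z = 0 - z = - z$)
$k{\left(-2 \right)} \left(-44 + 47\right) = \left(-1\right) \left(-2\right) \left(-44 + 47\right) = 2 \cdot 3 = 6$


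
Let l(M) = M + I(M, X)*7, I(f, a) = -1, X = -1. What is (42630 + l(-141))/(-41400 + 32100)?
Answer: -21241/4650 ≈ -4.5680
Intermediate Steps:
l(M) = -7 + M (l(M) = M - 1*7 = M - 7 = -7 + M)
(42630 + l(-141))/(-41400 + 32100) = (42630 + (-7 - 141))/(-41400 + 32100) = (42630 - 148)/(-9300) = 42482*(-1/9300) = -21241/4650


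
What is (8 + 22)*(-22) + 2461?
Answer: 1801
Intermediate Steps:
(8 + 22)*(-22) + 2461 = 30*(-22) + 2461 = -660 + 2461 = 1801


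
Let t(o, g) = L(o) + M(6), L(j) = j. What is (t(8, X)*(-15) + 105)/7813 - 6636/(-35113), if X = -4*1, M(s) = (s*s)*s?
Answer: -4803519/21102913 ≈ -0.22762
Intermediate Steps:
M(s) = s³ (M(s) = s²*s = s³)
X = -4
t(o, g) = 216 + o (t(o, g) = o + 6³ = o + 216 = 216 + o)
(t(8, X)*(-15) + 105)/7813 - 6636/(-35113) = ((216 + 8)*(-15) + 105)/7813 - 6636/(-35113) = (224*(-15) + 105)*(1/7813) - 6636*(-1/35113) = (-3360 + 105)*(1/7813) + 6636/35113 = -3255*1/7813 + 6636/35113 = -3255/7813 + 6636/35113 = -4803519/21102913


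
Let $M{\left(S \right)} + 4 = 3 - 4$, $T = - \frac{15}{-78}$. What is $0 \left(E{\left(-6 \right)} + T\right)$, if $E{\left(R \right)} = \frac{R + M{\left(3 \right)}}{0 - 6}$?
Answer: $0$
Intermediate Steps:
$T = \frac{5}{26}$ ($T = \left(-15\right) \left(- \frac{1}{78}\right) = \frac{5}{26} \approx 0.19231$)
$M{\left(S \right)} = -5$ ($M{\left(S \right)} = -4 + \left(3 - 4\right) = -4 - 1 = -5$)
$E{\left(R \right)} = \frac{5}{6} - \frac{R}{6}$ ($E{\left(R \right)} = \frac{R - 5}{0 - 6} = \frac{-5 + R}{-6} = \left(-5 + R\right) \left(- \frac{1}{6}\right) = \frac{5}{6} - \frac{R}{6}$)
$0 \left(E{\left(-6 \right)} + T\right) = 0 \left(\left(\frac{5}{6} - -1\right) + \frac{5}{26}\right) = 0 \left(\left(\frac{5}{6} + 1\right) + \frac{5}{26}\right) = 0 \left(\frac{11}{6} + \frac{5}{26}\right) = 0 \cdot \frac{79}{39} = 0$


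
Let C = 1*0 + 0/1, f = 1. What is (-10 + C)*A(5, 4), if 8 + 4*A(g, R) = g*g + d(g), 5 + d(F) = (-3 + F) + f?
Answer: -75/2 ≈ -37.500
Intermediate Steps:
C = 0 (C = 0 + 0*1 = 0 + 0 = 0)
d(F) = -7 + F (d(F) = -5 + ((-3 + F) + 1) = -5 + (-2 + F) = -7 + F)
A(g, R) = -15/4 + g/4 + g**2/4 (A(g, R) = -2 + (g*g + (-7 + g))/4 = -2 + (g**2 + (-7 + g))/4 = -2 + (-7 + g + g**2)/4 = -2 + (-7/4 + g/4 + g**2/4) = -15/4 + g/4 + g**2/4)
(-10 + C)*A(5, 4) = (-10 + 0)*(-15/4 + (1/4)*5 + (1/4)*5**2) = -10*(-15/4 + 5/4 + (1/4)*25) = -10*(-15/4 + 5/4 + 25/4) = -10*15/4 = -75/2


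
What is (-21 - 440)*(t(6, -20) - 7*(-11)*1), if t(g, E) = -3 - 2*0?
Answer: -34114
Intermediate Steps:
t(g, E) = -3 (t(g, E) = -3 + 0 = -3)
(-21 - 440)*(t(6, -20) - 7*(-11)*1) = (-21 - 440)*(-3 - 7*(-11)*1) = -461*(-3 + 77*1) = -461*(-3 + 77) = -461*74 = -34114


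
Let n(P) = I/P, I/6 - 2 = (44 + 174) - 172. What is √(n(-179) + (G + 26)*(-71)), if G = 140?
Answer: I*√377686778/179 ≈ 108.57*I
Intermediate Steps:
I = 288 (I = 12 + 6*((44 + 174) - 172) = 12 + 6*(218 - 172) = 12 + 6*46 = 12 + 276 = 288)
n(P) = 288/P
√(n(-179) + (G + 26)*(-71)) = √(288/(-179) + (140 + 26)*(-71)) = √(288*(-1/179) + 166*(-71)) = √(-288/179 - 11786) = √(-2109982/179) = I*√377686778/179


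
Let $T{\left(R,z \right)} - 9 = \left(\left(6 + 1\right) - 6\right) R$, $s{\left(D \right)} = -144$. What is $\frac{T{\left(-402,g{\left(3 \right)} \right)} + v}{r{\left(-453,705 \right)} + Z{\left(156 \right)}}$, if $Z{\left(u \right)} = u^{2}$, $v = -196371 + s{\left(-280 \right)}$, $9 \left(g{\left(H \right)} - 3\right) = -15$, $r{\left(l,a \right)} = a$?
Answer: $- \frac{65636}{8347} \approx -7.8634$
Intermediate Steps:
$g{\left(H \right)} = \frac{4}{3}$ ($g{\left(H \right)} = 3 + \frac{1}{9} \left(-15\right) = 3 - \frac{5}{3} = \frac{4}{3}$)
$v = -196515$ ($v = -196371 - 144 = -196515$)
$T{\left(R,z \right)} = 9 + R$ ($T{\left(R,z \right)} = 9 + \left(\left(6 + 1\right) - 6\right) R = 9 + \left(7 - 6\right) R = 9 + 1 R = 9 + R$)
$\frac{T{\left(-402,g{\left(3 \right)} \right)} + v}{r{\left(-453,705 \right)} + Z{\left(156 \right)}} = \frac{\left(9 - 402\right) - 196515}{705 + 156^{2}} = \frac{-393 - 196515}{705 + 24336} = - \frac{196908}{25041} = \left(-196908\right) \frac{1}{25041} = - \frac{65636}{8347}$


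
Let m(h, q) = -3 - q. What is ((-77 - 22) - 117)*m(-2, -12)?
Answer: -1944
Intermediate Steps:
((-77 - 22) - 117)*m(-2, -12) = ((-77 - 22) - 117)*(-3 - 1*(-12)) = (-99 - 117)*(-3 + 12) = -216*9 = -1944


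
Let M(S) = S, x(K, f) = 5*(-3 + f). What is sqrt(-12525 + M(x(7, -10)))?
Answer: I*sqrt(12590) ≈ 112.21*I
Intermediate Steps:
x(K, f) = -15 + 5*f
sqrt(-12525 + M(x(7, -10))) = sqrt(-12525 + (-15 + 5*(-10))) = sqrt(-12525 + (-15 - 50)) = sqrt(-12525 - 65) = sqrt(-12590) = I*sqrt(12590)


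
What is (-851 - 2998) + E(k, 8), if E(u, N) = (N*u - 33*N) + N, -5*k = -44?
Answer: -20173/5 ≈ -4034.6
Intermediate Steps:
k = 44/5 (k = -1/5*(-44) = 44/5 ≈ 8.8000)
E(u, N) = -32*N + N*u (E(u, N) = (-33*N + N*u) + N = -32*N + N*u)
(-851 - 2998) + E(k, 8) = (-851 - 2998) + 8*(-32 + 44/5) = -3849 + 8*(-116/5) = -3849 - 928/5 = -20173/5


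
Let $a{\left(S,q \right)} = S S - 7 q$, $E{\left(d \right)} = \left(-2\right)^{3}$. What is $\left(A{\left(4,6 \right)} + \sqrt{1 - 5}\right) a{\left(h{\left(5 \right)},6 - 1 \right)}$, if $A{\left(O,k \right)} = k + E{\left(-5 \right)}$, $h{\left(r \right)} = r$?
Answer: $20 - 20 i \approx 20.0 - 20.0 i$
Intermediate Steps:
$E{\left(d \right)} = -8$
$a{\left(S,q \right)} = S^{2} - 7 q$
$A{\left(O,k \right)} = -8 + k$ ($A{\left(O,k \right)} = k - 8 = -8 + k$)
$\left(A{\left(4,6 \right)} + \sqrt{1 - 5}\right) a{\left(h{\left(5 \right)},6 - 1 \right)} = \left(\left(-8 + 6\right) + \sqrt{1 - 5}\right) \left(5^{2} - 7 \left(6 - 1\right)\right) = \left(-2 + \sqrt{-4}\right) \left(25 - 35\right) = \left(-2 + 2 i\right) \left(25 - 35\right) = \left(-2 + 2 i\right) \left(-10\right) = 20 - 20 i$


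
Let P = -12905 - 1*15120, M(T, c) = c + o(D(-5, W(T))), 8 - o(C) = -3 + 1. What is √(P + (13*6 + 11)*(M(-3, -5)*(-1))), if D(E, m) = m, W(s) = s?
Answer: I*√28470 ≈ 168.73*I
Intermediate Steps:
o(C) = 10 (o(C) = 8 - (-3 + 1) = 8 - 1*(-2) = 8 + 2 = 10)
M(T, c) = 10 + c (M(T, c) = c + 10 = 10 + c)
P = -28025 (P = -12905 - 15120 = -28025)
√(P + (13*6 + 11)*(M(-3, -5)*(-1))) = √(-28025 + (13*6 + 11)*((10 - 5)*(-1))) = √(-28025 + (78 + 11)*(5*(-1))) = √(-28025 + 89*(-5)) = √(-28025 - 445) = √(-28470) = I*√28470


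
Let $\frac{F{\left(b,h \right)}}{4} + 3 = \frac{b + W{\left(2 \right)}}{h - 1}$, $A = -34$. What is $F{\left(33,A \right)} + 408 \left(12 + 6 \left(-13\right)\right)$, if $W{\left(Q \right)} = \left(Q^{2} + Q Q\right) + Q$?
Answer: $- \frac{943072}{35} \approx -26945.0$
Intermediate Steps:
$W{\left(Q \right)} = Q + 2 Q^{2}$ ($W{\left(Q \right)} = \left(Q^{2} + Q^{2}\right) + Q = 2 Q^{2} + Q = Q + 2 Q^{2}$)
$F{\left(b,h \right)} = -12 + \frac{4 \left(10 + b\right)}{-1 + h}$ ($F{\left(b,h \right)} = -12 + 4 \frac{b + 2 \left(1 + 2 \cdot 2\right)}{h - 1} = -12 + 4 \frac{b + 2 \left(1 + 4\right)}{-1 + h} = -12 + 4 \frac{b + 2 \cdot 5}{-1 + h} = -12 + 4 \frac{b + 10}{-1 + h} = -12 + 4 \frac{10 + b}{-1 + h} = -12 + \frac{4 \left(10 + b\right)}{-1 + h}$)
$F{\left(33,A \right)} + 408 \left(12 + 6 \left(-13\right)\right) = \frac{4 \left(13 + 33 - -102\right)}{-1 - 34} + 408 \left(12 + 6 \left(-13\right)\right) = \frac{4 \left(13 + 33 + 102\right)}{-35} + 408 \left(12 - 78\right) = 4 \left(- \frac{1}{35}\right) 148 + 408 \left(-66\right) = - \frac{592}{35} - 26928 = - \frac{943072}{35}$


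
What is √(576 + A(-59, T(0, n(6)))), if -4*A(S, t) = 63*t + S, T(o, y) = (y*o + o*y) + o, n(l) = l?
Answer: √2363/2 ≈ 24.305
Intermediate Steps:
T(o, y) = o + 2*o*y (T(o, y) = (o*y + o*y) + o = 2*o*y + o = o + 2*o*y)
A(S, t) = -63*t/4 - S/4 (A(S, t) = -(63*t + S)/4 = -(S + 63*t)/4 = -63*t/4 - S/4)
√(576 + A(-59, T(0, n(6)))) = √(576 + (-0*(1 + 2*6) - ¼*(-59))) = √(576 + (-0*(1 + 12) + 59/4)) = √(576 + (-0*13 + 59/4)) = √(576 + (-63/4*0 + 59/4)) = √(576 + (0 + 59/4)) = √(576 + 59/4) = √(2363/4) = √2363/2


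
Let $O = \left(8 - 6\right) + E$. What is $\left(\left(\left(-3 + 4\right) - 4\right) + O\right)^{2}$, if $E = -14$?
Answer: $225$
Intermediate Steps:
$O = -12$ ($O = \left(8 - 6\right) - 14 = 2 - 14 = -12$)
$\left(\left(\left(-3 + 4\right) - 4\right) + O\right)^{2} = \left(\left(\left(-3 + 4\right) - 4\right) - 12\right)^{2} = \left(\left(1 - 4\right) - 12\right)^{2} = \left(-3 - 12\right)^{2} = \left(-15\right)^{2} = 225$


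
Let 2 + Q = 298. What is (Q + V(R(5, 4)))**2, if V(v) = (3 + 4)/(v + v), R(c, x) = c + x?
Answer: 28462225/324 ≈ 87846.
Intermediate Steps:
V(v) = 7/(2*v) (V(v) = 7/((2*v)) = 7*(1/(2*v)) = 7/(2*v))
Q = 296 (Q = -2 + 298 = 296)
(Q + V(R(5, 4)))**2 = (296 + 7/(2*(5 + 4)))**2 = (296 + (7/2)/9)**2 = (296 + (7/2)*(1/9))**2 = (296 + 7/18)**2 = (5335/18)**2 = 28462225/324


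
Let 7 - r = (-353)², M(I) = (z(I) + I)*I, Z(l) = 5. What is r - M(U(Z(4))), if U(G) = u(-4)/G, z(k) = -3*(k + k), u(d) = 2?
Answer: -623006/5 ≈ -1.2460e+5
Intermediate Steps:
z(k) = -6*k
U(G) = 2/G
M(I) = -5*I² (M(I) = (-6*I + I)*I = (-5*I)*I = -5*I²)
r = -124602 (r = 7 - 1*(-353)² = 7 - 1*124609 = 7 - 124609 = -124602)
r - M(U(Z(4))) = -124602 - (-5)*(2/5)² = -124602 - (-5)*(2*(⅕))² = -124602 - (-5)*(⅖)² = -124602 - (-5)*4/25 = -124602 - 1*(-⅘) = -124602 + ⅘ = -623006/5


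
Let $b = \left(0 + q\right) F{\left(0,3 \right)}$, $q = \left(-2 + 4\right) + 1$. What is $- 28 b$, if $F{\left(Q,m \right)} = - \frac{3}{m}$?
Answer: $84$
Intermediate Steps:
$q = 3$ ($q = 2 + 1 = 3$)
$b = -3$ ($b = \left(0 + 3\right) \left(- \frac{3}{3}\right) = 3 \left(\left(-3\right) \frac{1}{3}\right) = 3 \left(-1\right) = -3$)
$- 28 b = \left(-28\right) \left(-3\right) = 84$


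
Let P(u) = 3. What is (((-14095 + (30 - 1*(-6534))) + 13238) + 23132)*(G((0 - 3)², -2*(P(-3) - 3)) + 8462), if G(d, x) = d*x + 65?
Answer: 245910153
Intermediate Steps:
G(d, x) = 65 + d*x
(((-14095 + (30 - 1*(-6534))) + 13238) + 23132)*(G((0 - 3)², -2*(P(-3) - 3)) + 8462) = (((-14095 + (30 - 1*(-6534))) + 13238) + 23132)*((65 + (0 - 3)²*(-2*(3 - 3))) + 8462) = (((-14095 + (30 + 6534)) + 13238) + 23132)*((65 + (-3)²*(-2*0)) + 8462) = (((-14095 + 6564) + 13238) + 23132)*((65 + 9*0) + 8462) = ((-7531 + 13238) + 23132)*((65 + 0) + 8462) = (5707 + 23132)*(65 + 8462) = 28839*8527 = 245910153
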